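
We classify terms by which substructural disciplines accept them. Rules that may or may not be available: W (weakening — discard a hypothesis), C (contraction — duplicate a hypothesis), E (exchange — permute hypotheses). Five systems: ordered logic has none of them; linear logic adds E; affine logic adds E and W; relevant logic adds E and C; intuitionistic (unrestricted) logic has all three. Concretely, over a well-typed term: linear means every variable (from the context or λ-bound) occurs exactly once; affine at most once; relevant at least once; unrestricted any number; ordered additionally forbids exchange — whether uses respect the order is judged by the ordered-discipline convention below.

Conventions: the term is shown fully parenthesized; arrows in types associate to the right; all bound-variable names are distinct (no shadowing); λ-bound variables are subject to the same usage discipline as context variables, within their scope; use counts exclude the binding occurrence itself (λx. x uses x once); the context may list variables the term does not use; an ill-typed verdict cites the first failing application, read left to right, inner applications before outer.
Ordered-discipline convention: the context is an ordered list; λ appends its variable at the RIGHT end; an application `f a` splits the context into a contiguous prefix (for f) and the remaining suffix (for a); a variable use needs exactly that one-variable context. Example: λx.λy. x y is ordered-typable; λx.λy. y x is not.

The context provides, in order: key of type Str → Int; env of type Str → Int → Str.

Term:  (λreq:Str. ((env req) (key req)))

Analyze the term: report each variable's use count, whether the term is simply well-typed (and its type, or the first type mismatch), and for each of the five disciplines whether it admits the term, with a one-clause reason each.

usage: key: 1×; env: 1×; req [bound]: 2×
order of uses: env, req, key, req
typing: the term checks, with type Str → Str
ordered: ✗, needs contraction — req ×2
linear: ✗, needs contraction — req ×2
affine: ✗, needs contraction — req ×2
relevant: ✓, every one of key, env, req appears
unrestricted: ✓, well-typed at Str → Str; no restrictions here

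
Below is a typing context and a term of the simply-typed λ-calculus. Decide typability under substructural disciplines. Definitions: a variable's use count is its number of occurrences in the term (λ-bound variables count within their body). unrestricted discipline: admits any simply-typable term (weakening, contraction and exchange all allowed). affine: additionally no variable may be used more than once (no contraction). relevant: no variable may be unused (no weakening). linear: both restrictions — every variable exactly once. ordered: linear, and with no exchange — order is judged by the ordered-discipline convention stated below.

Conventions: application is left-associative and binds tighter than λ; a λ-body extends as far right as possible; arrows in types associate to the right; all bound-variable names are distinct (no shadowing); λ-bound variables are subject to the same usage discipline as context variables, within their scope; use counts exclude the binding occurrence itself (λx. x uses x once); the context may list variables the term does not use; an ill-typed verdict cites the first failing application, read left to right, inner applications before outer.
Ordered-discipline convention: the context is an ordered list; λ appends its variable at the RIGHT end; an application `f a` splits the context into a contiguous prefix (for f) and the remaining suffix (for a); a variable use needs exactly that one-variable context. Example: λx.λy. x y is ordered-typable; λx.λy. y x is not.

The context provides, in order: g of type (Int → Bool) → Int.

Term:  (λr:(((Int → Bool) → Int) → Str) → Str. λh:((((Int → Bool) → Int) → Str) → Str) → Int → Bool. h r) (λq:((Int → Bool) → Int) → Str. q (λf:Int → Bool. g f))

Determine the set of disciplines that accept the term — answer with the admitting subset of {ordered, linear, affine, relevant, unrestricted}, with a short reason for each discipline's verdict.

admitted by: linear, affine, relevant, unrestricted
use counts: g: 1×, r [bound]: 1×, h [bound]: 1×, q [bound]: 1×, f [bound]: 1×
left-to-right use order: h, r, q, g, f
typing: ✓ — (((((Int → Bool) → Int) → Str) → Str) → Int → Bool) → Int → Bool
ordered: ✗, no ordered split (uses run h, r, q, g, f)
linear: ✓, each of g, r, h, q, f used exactly once
affine: ✓, none of g, r, h, q, f used more than once
relevant: ✓, none of g, r, h, q, f goes unused
unrestricted: ✓, typability at (((((Int → Bool) → Int) → Str) → Str) → Int → Bool) → Int → Bool is all that's needed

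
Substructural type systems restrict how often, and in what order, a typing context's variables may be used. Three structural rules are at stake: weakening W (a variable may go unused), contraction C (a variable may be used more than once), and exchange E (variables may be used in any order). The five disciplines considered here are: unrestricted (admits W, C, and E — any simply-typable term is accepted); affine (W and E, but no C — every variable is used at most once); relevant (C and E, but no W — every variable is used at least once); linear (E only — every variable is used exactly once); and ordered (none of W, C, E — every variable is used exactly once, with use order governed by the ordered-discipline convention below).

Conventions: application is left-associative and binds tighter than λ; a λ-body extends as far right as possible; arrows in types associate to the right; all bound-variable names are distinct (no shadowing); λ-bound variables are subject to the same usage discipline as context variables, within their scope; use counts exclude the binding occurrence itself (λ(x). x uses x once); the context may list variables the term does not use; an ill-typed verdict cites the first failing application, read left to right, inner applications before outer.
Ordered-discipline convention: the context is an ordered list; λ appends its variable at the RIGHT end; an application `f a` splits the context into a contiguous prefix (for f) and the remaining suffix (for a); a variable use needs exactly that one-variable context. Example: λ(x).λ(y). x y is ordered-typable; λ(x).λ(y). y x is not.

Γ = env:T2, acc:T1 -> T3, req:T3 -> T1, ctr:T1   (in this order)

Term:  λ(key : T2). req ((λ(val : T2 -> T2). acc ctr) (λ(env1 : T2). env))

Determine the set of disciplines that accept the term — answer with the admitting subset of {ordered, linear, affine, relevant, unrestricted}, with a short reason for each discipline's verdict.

admitting disciplines: affine, unrestricted
variable uses: env: 1; acc: 1; req: 1; ctr: 1; key (λ-bound): 0; val (λ-bound): 0; env1 (λ-bound): 0
use order (left to right): req, acc, ctr, env
typing: the term checks, with type T2 -> T1
ordered: ✗ — unused: key, val, env1 — weakening required
linear: ✗ — unused: key, val, env1 — weakening required
affine: ✓ — env, acc, req, ctr, key, val, env1: no repeats, contraction unneeded
relevant: ✗ — unused: key, val, env1 — weakening required
unrestricted: ✓ — simply typable at T2 -> T1; W, C, E all held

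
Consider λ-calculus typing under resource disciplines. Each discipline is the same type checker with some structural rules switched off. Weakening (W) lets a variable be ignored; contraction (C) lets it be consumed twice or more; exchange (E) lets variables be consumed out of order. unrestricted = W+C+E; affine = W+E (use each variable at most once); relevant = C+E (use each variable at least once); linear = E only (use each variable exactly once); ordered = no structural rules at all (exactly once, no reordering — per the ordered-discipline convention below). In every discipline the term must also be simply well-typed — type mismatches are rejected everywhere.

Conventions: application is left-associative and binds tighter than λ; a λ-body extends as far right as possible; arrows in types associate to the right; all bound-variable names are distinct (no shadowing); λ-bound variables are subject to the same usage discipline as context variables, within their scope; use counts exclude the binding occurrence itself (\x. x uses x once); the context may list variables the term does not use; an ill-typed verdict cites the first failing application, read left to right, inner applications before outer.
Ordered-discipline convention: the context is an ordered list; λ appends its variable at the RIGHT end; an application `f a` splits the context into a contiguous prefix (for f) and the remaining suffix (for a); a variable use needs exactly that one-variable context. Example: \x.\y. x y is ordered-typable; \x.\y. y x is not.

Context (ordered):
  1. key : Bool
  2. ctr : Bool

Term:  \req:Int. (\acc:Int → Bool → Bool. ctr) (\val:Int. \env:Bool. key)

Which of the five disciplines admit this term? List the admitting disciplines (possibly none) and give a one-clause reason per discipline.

accepted by: affine, unrestricted
counts: key: 1; ctr: 1; req (bound): 0; acc (bound): 0; val (bound): 0; env (bound): 0
use order (left to right): ctr, key
typing: the term checks, with type Int → Bool
ordered ✗ (req, acc, val, env never used (weakening))
linear ✗ (req, acc, val, env never used (weakening))
affine ✓ (no duplicate uses among key, ctr, req, acc, val, env)
relevant ✗ (req, acc, val, env never used (weakening))
unrestricted ✓ (typability at Int → Bool is all that's needed)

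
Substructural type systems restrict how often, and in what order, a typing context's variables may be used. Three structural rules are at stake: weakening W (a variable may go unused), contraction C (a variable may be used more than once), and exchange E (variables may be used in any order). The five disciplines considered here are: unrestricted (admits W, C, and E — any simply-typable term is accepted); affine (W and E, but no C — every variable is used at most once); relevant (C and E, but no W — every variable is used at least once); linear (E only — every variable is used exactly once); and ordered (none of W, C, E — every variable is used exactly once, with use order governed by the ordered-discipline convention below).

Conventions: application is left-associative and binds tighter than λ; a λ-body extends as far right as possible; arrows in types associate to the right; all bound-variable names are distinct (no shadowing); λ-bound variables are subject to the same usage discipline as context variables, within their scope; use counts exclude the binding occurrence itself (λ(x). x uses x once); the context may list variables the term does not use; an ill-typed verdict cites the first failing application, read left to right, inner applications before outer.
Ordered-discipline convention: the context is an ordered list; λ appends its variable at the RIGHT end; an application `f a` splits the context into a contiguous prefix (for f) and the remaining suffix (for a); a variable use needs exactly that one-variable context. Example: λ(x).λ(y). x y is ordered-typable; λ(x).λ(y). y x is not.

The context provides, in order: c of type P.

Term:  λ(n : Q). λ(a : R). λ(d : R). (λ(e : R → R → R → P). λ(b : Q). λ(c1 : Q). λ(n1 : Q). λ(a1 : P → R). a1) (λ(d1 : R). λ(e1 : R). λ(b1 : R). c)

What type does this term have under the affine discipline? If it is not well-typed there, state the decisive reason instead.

term : Q → R → R → Q → Q → Q → (P → R) → P → R
counts: c ×1, n (bound) ×0, a (bound) ×0, d (bound) ×0, e (bound) ×0, b (bound) ×0, c1 (bound) ×0, n1 (bound) ×0, a1 (bound) ×1, d1 (bound) ×0, e1 (bound) ×0, b1 (bound) ×0
order of uses: a1, c
typing: well-typed — term : Q → R → R → Q → Q → Q → (P → R) → P → R
across the five disciplines: ordered ✗, linear ✗, affine ✓, relevant ✗, unrestricted ✓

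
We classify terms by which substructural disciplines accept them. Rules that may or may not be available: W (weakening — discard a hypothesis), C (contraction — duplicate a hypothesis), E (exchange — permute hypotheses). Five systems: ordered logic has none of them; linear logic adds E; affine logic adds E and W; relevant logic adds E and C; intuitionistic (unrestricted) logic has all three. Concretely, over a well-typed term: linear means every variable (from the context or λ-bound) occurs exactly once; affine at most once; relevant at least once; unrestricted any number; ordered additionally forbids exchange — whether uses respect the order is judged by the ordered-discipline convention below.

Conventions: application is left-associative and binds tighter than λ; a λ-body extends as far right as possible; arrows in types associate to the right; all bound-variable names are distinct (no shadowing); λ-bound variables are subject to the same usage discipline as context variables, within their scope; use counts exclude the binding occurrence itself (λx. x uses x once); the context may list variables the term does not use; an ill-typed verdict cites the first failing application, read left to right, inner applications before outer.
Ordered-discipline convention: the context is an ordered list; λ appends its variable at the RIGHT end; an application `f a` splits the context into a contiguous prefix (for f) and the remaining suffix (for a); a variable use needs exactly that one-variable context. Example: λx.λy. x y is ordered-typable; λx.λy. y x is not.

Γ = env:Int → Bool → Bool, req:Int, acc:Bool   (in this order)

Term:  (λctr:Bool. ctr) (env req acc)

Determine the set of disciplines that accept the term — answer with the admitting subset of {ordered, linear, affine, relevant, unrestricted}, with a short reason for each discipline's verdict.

admitted by: ordered, linear, affine, relevant, unrestricted
usage: env ×1; req ×1; acc ×1; ctr (λ-bound) ×1
uses in reading order: ctr, env, req, acc
typing: the term checks, with type Bool
ordered ✓ (one use each (env, req, acc, ctr); ordered split holds)
linear ✓ (exactly-once usage across env, req, acc, ctr)
affine ✓ (env, req, acc, ctr: no repeats, contraction unneeded)
relevant ✓ (env, req, acc, ctr: all used, weakening unneeded)
unrestricted ✓ (well-typed at Bool; no restrictions here)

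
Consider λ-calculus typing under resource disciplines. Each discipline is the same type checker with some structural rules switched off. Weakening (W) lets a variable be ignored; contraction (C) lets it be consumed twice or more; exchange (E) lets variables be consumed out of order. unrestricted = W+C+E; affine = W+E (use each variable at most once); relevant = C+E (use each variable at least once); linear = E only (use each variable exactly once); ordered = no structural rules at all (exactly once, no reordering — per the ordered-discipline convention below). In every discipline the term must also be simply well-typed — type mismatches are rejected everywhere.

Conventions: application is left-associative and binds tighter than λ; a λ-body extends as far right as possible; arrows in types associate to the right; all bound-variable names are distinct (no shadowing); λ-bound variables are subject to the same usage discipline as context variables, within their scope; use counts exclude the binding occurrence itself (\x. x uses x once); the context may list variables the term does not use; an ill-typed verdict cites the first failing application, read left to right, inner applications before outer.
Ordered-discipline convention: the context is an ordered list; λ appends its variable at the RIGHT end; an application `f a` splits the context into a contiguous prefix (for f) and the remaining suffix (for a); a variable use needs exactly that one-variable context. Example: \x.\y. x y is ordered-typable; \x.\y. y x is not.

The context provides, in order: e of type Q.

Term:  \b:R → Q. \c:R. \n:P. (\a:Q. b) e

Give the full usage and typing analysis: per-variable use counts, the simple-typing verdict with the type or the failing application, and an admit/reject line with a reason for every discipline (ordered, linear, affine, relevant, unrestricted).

counts: e=1, b (bound)=1, c (bound)=0, n (bound)=0, a (bound)=0
uses in reading order: b, e
typing: well-typed at (R → Q) → R → P → R → Q
ordered: ✗, c, n, a never used (weakening)
linear: ✗, c, n, a never used (weakening)
affine: ✓, none of e, b, c, n, a used more than once
relevant: ✗, c, n, a never used (weakening)
unrestricted: ✓, type-checks ((R → Q) → R → P → R → Q) and nothing is barred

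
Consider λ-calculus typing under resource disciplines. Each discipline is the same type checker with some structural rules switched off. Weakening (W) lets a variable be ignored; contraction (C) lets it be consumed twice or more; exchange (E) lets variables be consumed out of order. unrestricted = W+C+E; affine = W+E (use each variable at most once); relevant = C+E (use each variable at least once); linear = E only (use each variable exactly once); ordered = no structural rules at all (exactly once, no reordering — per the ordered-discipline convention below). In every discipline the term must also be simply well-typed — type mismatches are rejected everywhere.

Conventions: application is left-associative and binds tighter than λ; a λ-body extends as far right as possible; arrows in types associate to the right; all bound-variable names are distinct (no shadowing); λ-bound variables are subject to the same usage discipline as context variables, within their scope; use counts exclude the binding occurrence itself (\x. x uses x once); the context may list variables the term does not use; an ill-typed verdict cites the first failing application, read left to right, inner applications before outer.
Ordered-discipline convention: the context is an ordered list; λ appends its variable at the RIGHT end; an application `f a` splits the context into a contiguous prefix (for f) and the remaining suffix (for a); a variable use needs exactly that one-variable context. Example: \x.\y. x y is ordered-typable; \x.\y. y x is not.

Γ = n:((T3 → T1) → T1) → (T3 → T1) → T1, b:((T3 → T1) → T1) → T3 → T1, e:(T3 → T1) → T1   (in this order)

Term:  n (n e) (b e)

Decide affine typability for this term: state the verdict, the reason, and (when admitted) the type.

no — n ×2, e ×2 used more than once (contraction)
counts: n=2, b=1, e=2
order of uses: n, n, e, b, e
typing: well-typed — term : T1
across the five disciplines: ordered ✗, linear ✗, affine ✗, relevant ✓, unrestricted ✓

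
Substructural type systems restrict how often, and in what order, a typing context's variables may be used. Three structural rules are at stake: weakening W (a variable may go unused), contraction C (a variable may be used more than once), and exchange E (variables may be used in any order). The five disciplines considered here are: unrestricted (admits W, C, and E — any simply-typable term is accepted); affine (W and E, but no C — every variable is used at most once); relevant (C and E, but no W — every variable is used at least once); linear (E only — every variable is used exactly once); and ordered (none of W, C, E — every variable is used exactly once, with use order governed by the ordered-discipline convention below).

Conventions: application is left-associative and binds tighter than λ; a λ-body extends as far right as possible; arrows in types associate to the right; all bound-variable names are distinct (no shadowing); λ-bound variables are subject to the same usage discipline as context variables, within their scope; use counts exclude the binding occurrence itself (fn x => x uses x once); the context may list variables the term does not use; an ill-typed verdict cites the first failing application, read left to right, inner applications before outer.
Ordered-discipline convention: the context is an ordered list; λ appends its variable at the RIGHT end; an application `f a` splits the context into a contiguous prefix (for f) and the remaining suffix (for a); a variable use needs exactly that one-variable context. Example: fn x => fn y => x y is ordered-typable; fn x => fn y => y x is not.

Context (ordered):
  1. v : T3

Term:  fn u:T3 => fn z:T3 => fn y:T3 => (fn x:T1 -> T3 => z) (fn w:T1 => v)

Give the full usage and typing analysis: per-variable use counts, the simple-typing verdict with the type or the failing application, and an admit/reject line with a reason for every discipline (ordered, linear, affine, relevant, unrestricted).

usage: v: 1×, u [bound]: 0×, z [bound]: 1×, y [bound]: 0×, x [bound]: 0×, w [bound]: 0×
left-to-right use order: z, v
typing: well-typed — term : T3 -> T3 -> T3 -> T3
ordered ✗ (needs weakening: u, y, x, w unused)
linear ✗ (needs weakening: u, y, x, w unused)
affine ✓ (no duplicate uses among v, u, z, y, x, w)
relevant ✗ (needs weakening: u, y, x, w unused)
unrestricted ✓ (type-checks (T3 -> T3 -> T3 -> T3) and nothing is barred)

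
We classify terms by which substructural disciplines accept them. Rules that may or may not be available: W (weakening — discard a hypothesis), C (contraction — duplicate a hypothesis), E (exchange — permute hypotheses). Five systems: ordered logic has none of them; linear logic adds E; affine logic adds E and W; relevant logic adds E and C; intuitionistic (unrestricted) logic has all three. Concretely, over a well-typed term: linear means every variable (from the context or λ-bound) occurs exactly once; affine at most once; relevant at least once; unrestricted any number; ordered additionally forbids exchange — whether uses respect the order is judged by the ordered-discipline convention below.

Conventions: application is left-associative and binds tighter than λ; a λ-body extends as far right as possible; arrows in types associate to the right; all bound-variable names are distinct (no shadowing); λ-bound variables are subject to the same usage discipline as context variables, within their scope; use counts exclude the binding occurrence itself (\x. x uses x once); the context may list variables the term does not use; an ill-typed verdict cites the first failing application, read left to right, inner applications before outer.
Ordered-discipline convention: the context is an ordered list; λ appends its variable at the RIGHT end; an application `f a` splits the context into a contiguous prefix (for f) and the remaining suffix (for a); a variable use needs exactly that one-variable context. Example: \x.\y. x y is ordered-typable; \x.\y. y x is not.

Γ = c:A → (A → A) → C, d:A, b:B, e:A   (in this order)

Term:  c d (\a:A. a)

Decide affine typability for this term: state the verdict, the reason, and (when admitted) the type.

yes — none of c, d, b, e, a used more than once; term : C
usage: c ×1; d ×1; b ×0; e ×0; a (bound) ×1
use order (left to right): c, d, a
typing: ✓ — C
all disciplines: ordered ✗, linear ✗, affine ✓, relevant ✗, unrestricted ✓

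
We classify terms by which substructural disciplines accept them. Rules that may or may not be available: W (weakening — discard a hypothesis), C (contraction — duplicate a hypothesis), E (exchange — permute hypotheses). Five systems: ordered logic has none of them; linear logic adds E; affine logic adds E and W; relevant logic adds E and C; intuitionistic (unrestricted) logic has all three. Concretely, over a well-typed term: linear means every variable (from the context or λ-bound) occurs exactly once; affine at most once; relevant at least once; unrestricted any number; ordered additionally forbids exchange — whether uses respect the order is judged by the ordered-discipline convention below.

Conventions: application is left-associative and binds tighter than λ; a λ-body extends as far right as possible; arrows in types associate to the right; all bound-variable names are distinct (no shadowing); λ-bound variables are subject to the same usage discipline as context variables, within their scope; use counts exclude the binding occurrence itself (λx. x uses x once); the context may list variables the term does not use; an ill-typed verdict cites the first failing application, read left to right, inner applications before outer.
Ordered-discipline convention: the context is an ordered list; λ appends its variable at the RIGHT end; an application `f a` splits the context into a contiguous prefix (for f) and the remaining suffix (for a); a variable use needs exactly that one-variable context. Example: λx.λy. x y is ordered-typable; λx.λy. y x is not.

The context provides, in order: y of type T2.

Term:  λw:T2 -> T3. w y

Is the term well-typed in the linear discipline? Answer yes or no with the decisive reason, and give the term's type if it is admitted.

yes — each of y, w used exactly once; term : (T2 -> T3) -> T3
usage: y ×1, w (bound) ×1
uses in reading order: w, y
typing: well-typed at (T2 -> T3) -> T3
summary: ordered ✗; linear ✓; affine ✓; relevant ✓; unrestricted ✓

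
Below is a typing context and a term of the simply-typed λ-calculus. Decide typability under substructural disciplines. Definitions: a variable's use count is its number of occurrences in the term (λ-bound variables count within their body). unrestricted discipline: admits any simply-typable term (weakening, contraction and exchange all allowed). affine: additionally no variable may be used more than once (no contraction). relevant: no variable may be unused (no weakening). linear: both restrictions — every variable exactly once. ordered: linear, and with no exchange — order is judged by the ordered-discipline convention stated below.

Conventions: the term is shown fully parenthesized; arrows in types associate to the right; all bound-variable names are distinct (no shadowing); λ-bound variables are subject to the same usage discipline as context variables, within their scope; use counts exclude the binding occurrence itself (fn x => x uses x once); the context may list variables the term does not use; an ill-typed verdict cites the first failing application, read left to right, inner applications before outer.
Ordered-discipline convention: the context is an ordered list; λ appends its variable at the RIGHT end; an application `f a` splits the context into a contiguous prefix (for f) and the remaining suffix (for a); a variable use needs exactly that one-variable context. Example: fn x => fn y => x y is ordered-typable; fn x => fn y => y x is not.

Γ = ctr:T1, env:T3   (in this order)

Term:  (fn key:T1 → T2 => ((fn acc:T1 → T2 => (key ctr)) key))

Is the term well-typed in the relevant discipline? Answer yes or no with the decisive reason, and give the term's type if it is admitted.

no — needs weakening: env, acc unused
use counts: ctr=1; env=0; key [bound]=2; acc [bound]=0
uses in reading order: key, ctr, key
typing: well-typed — term : (T1 → T2) → T2
all disciplines: ordered ✗, linear ✗, affine ✗, relevant ✗, unrestricted ✓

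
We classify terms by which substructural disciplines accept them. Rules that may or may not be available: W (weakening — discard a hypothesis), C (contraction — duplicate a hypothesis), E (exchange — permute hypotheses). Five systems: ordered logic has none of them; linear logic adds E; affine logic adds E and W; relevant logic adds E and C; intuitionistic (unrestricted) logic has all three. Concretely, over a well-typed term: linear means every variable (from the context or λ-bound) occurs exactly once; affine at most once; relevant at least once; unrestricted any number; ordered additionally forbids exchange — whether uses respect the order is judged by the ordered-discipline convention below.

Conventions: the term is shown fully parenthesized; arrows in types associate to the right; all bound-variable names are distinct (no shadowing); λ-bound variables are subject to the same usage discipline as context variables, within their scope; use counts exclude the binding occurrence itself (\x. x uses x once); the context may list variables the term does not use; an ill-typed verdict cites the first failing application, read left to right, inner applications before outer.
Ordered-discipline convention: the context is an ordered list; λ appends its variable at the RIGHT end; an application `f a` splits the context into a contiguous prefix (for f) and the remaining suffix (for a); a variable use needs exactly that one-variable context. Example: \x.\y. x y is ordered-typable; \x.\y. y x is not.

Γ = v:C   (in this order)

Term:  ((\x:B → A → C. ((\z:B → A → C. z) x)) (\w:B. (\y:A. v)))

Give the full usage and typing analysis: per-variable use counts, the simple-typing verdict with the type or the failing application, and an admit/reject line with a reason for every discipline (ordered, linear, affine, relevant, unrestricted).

variable uses: v: 1×; x (bound): 1×; z (bound): 1×; w (bound): 0×; y (bound): 0×
use order (left to right): z, x, v
typing: the term checks, with type B → A → C
ordered: ✗, w, y never used (weakening)
linear: ✗, w, y never used (weakening)
affine: ✓, at most one use each (v, x, z, w, y)
relevant: ✗, w, y never used (weakening)
unrestricted: ✓, typability at B → A → C is all that's needed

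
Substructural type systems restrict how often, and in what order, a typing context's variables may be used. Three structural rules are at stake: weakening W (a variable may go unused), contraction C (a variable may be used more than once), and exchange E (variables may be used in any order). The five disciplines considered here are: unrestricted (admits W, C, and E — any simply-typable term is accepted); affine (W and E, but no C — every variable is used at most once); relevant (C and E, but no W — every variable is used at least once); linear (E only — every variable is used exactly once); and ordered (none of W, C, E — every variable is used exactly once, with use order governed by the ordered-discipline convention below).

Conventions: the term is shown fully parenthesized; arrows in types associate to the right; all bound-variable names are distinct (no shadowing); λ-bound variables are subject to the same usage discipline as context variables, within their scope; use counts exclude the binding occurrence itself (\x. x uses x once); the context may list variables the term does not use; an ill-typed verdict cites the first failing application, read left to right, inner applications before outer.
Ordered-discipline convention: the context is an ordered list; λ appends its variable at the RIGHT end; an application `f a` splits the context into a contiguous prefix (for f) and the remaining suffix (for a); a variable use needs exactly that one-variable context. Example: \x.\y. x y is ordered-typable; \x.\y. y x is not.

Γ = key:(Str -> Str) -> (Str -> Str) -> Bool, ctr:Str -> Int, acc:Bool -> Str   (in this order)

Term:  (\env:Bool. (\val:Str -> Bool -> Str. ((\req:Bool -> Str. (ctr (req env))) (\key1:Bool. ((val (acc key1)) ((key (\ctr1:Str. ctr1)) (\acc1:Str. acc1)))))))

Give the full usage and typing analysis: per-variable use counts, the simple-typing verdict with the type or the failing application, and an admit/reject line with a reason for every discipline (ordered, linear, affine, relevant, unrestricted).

variable uses: key: 1×; ctr: 1×; acc: 1×; env [bound]: 1×; val [bound]: 1×; req [bound]: 1×; key1 [bound]: 1×; ctr1 [bound]: 1×; acc1 [bound]: 1×
use order (left to right): ctr, req, env, val, acc, key1, key, ctr1, acc1
typing: well-typed — term : Bool -> (Str -> Bool -> Str) -> Int
ordered: ✗ — no ordered split (uses run ctr, req, env, val, acc, key1, key, ctr1, acc1)
linear: ✓ — each of key, ctr, acc, env, val, req, key1, ctr1, acc1 used exactly once
affine: ✓ — at most one use each (key, ctr, acc, env, val, req, key1, ctr1, acc1)
relevant: ✓ — at least one use each (key, ctr, acc, env, val, req, key1, ctr1, acc1)
unrestricted: ✓ — type-checks (Bool -> (Str -> Bool -> Str) -> Int) and nothing is barred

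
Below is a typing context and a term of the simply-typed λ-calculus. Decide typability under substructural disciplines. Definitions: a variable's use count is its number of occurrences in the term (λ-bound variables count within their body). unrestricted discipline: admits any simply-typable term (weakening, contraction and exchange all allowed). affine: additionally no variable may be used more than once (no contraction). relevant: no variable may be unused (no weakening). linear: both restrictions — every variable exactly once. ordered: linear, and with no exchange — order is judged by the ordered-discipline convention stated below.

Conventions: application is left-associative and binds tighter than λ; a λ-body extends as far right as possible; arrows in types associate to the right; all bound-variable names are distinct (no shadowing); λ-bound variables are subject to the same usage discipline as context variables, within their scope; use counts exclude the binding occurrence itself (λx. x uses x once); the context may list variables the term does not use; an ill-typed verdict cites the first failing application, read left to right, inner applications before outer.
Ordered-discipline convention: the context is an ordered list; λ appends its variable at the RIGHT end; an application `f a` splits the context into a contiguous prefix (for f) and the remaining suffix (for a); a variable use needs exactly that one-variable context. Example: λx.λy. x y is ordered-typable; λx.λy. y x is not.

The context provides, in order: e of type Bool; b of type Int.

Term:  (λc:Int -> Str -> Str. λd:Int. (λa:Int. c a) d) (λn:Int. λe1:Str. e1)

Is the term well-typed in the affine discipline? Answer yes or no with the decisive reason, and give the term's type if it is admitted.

yes — no duplicate uses among e, b, c, d, a, n, e1; term : Int -> Str -> Str
variable uses: e: 0×; b: 0×; c (bound): 1×; d (bound): 1×; a (bound): 1×; n (bound): 0×; e1 (bound): 1×
left-to-right use order: c, a, d, e1
typing: ✓ — Int -> Str -> Str
per-discipline verdicts: ordered ✗ | linear ✗ | affine ✓ | relevant ✗ | unrestricted ✓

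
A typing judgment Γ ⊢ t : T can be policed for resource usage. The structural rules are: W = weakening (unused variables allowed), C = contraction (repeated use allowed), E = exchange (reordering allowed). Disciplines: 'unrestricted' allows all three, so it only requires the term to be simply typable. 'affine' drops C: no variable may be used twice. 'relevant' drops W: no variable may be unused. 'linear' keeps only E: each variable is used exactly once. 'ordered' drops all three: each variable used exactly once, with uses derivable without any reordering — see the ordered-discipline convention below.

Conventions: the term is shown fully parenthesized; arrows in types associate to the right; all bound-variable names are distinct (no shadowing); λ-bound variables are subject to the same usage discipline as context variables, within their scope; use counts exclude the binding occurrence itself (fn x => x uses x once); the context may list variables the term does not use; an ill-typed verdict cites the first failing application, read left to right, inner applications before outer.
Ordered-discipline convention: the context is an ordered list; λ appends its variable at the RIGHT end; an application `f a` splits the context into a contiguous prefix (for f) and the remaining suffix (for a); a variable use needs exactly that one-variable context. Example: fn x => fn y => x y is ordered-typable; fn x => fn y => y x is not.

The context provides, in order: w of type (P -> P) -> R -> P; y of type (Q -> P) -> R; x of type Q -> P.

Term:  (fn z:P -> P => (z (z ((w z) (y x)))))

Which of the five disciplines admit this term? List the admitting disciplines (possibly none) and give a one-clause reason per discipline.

admitting disciplines: relevant, unrestricted
use counts: w: 1×; y: 1×; x: 1×; z (bound): 3×
use order (left to right): z, z, w, z, y, x
typing: ✓ — (P -> P) -> P
ordered: ✗, z ×3 used more than once (contraction)
linear: ✗, z ×3 used more than once (contraction)
affine: ✗, z ×3 used more than once (contraction)
relevant: ✓, every one of w, y, x, z appears
unrestricted: ✓, well-typed at (P -> P) -> P; no restrictions here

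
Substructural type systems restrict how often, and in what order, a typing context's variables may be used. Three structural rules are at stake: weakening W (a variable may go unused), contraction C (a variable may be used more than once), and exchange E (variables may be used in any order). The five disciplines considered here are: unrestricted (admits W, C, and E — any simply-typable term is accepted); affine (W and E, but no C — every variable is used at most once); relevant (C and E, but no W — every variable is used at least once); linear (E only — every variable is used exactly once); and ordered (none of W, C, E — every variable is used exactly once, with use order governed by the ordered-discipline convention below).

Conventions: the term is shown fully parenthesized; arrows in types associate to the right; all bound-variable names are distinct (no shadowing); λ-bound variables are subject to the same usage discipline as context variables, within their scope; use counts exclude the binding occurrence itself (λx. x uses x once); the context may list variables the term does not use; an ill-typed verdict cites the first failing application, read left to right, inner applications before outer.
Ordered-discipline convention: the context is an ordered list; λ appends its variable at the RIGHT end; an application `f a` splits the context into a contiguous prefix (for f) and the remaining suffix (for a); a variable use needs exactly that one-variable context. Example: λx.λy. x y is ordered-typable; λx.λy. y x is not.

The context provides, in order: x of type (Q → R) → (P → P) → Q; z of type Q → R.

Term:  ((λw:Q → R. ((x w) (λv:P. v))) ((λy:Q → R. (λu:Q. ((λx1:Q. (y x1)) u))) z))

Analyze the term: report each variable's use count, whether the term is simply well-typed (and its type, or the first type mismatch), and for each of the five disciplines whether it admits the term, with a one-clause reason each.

counts: x ×1; z ×1; w (λ-bound) ×1; v (λ-bound) ×1; y (λ-bound) ×1; u (λ-bound) ×1; x1 (λ-bound) ×1
left-to-right use order: x, w, v, y, x1, u, z
typing: ✓ — Q
ordered ✓ (x, z, w, v, y, u, x1: once each, no exchange needed)
linear ✓ (single use per variable (x, z, w, v, y, u, x1))
affine ✓ (none of x, z, w, v, y, u, x1 used more than once)
relevant ✓ (at least one use each (x, z, w, v, y, u, x1))
unrestricted ✓ (simply typable at Q; W, C, E all held)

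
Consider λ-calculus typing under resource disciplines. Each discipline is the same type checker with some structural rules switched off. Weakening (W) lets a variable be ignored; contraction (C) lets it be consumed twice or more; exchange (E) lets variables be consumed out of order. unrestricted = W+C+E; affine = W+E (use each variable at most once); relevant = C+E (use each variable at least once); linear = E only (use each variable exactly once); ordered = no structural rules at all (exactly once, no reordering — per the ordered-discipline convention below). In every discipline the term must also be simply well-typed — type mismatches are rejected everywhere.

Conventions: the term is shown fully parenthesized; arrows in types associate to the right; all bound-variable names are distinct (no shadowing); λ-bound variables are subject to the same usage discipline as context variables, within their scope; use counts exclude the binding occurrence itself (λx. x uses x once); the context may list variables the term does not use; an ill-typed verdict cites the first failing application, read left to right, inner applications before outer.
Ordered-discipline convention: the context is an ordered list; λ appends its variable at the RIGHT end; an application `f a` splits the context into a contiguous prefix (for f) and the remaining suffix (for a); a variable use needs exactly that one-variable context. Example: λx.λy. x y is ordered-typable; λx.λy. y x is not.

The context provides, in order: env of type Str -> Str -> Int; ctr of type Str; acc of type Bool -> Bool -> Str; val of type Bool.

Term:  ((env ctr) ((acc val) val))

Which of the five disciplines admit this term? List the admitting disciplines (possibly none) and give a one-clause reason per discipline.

admitted in: relevant, unrestricted
variable uses: env: 1; ctr: 1; acc: 1; val: 2
order of uses: env, ctr, acc, val, val
typing: the term checks, with type Int
ordered: ✗ — needs contraction — val ×2
linear: ✗ — needs contraction — val ×2
affine: ✗ — needs contraction — val ×2
relevant: ✓ — at least one use each (env, ctr, acc, val)
unrestricted: ✓ — well-typed at Int; no restrictions here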